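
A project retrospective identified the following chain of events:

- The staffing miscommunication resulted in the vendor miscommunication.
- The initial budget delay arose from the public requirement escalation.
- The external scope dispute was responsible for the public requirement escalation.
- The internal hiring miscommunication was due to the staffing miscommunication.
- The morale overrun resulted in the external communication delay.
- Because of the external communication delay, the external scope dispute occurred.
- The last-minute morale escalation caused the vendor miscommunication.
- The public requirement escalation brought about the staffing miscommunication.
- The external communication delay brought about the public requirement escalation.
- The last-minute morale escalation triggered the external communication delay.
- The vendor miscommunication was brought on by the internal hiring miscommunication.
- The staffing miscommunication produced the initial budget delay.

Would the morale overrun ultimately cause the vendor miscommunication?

There is a causal chain: the morale overrun → the external communication delay → the public requirement escalation → the staffing miscommunication → the vendor miscommunication.

Yes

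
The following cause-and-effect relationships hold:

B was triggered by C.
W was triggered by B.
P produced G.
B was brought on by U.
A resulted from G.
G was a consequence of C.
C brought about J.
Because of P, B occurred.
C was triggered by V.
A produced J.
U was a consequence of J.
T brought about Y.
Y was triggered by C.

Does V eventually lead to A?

There is a causal chain: V → C → G → A.

Yes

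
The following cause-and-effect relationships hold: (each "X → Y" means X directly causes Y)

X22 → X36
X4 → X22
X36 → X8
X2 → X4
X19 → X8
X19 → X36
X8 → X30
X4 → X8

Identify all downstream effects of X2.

X22, X30, X36, X4, X8

Direct effects: X4.
2 steps out: X22, X8.
3 steps out: X36, X30.
Not reachable from it: X19.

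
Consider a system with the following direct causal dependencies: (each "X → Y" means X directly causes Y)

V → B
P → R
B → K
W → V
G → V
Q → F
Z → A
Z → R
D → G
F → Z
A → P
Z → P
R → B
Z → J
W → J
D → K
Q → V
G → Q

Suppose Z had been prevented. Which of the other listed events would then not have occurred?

Downstream of Z: A, P, R, J, B, K.
Of those, still caused via another path: J, B, K.
The remainder have no surviving cause.

A, P, R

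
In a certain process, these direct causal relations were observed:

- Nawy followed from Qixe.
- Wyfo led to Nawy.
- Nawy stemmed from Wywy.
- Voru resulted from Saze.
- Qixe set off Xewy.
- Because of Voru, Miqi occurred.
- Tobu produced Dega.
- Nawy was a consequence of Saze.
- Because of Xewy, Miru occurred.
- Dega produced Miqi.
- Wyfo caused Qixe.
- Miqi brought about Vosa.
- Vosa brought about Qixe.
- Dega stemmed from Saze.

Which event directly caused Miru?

Xewy

Upstream contributors include Tobu, Saze, Wyfo, Dega, Voru, Miqi, Vosa, Qixe, but only Xewy feeds directly into Miru.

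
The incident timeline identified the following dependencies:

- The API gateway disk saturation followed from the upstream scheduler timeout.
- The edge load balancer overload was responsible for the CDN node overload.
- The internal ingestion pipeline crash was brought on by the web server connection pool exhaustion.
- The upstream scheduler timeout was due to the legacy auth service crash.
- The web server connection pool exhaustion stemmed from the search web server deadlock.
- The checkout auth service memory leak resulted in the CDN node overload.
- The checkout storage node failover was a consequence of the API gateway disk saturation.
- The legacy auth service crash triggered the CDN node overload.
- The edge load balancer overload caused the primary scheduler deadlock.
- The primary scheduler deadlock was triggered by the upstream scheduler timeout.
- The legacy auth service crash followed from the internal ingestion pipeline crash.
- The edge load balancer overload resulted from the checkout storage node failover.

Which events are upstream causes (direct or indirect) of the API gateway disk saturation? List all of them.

Immediate cause of the API gateway disk saturation: the upstream scheduler timeout.
Further upstream: the search web server deadlock, the web server connection pool exhaustion, the internal ingestion pipeline crash, the legacy auth service crash.

the internal ingestion pipeline crash, the legacy auth service crash, the search web server deadlock, the upstream scheduler timeout, the web server connection pool exhaustion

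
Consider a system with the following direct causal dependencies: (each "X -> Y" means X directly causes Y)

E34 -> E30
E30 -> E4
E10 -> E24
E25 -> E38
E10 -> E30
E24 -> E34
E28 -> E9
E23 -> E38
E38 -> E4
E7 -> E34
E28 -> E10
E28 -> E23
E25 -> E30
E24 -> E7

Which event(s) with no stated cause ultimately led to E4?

Tracing upstream from E4: E4 ← E38 ← E23 ← E28.
A separate upstream branch: E4 ← E38 ← E25.
Each of those chain origins has no stated cause.

E25, E28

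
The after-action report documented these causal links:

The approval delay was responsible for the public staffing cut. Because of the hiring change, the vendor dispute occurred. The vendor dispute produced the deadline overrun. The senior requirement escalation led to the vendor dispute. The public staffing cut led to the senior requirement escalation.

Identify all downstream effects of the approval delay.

Direct effects: the public staffing cut.
2 steps out: the senior requirement escalation.
3 steps out: the vendor dispute.
4 steps out: the deadline overrun.
Not reachable from it: the hiring change.

the deadline overrun, the public staffing cut, the senior requirement escalation, the vendor dispute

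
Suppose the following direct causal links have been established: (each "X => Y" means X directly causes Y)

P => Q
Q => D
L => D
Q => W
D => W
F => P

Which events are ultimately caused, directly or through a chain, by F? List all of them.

D, P, Q, W

Direct effects: P.
2 steps out: Q.
3 steps out: D, W.
Not reachable from it: L.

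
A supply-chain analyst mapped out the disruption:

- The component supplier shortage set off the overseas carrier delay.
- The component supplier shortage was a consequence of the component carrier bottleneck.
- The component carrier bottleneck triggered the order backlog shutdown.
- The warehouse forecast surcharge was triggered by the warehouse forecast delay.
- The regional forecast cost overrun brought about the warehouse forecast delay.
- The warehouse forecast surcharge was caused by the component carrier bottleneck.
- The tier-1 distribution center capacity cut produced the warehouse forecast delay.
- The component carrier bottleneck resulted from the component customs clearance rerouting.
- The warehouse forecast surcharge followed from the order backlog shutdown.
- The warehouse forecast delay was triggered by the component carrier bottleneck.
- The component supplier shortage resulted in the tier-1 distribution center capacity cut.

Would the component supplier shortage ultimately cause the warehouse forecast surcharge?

There is a causal chain: the component supplier shortage → the tier-1 distribution center capacity cut → the warehouse forecast delay → the warehouse forecast surcharge.

Yes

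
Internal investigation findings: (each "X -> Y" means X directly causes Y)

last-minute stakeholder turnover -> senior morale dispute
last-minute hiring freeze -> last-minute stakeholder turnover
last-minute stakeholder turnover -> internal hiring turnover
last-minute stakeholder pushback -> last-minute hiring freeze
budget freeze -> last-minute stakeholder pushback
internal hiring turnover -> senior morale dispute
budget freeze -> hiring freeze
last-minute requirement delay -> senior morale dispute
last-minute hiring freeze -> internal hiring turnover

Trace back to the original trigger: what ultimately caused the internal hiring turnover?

Tracing upstream from the internal hiring turnover: the internal hiring turnover ← the last-minute hiring freeze ← the last-minute stakeholder pushback ← the budget freeze.
The budget freeze has no stated cause, so it is the root.

the budget freeze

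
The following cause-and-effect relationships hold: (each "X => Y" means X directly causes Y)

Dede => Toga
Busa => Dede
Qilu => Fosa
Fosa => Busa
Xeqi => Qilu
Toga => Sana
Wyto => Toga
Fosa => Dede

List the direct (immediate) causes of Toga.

Dede, Wyto

Upstream contributors include Xeqi, Qilu, Fosa, Busa, but only Dede, Wyto feed directly into Toga.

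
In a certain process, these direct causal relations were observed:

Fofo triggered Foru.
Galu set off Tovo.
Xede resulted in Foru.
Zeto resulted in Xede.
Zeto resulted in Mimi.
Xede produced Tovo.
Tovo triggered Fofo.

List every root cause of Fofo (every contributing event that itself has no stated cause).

Galu, Zeto

Tracing upstream from Fofo: Fofo ← Tovo ← Xede ← Zeto.
A separate upstream branch: Fofo ← Tovo ← Galu.
Each of those chain origins has no stated cause.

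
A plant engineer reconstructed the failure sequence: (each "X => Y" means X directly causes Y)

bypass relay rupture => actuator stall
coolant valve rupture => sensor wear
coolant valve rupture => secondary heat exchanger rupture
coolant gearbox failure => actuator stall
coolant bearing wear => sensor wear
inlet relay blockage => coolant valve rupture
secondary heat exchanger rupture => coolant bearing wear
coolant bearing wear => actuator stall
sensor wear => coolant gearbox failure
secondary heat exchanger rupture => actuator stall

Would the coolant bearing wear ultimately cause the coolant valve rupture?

No

The coolant bearing wear leads to the sensor wear, the coolant gearbox failure, the actuator stall; the coolant valve rupture is not among them.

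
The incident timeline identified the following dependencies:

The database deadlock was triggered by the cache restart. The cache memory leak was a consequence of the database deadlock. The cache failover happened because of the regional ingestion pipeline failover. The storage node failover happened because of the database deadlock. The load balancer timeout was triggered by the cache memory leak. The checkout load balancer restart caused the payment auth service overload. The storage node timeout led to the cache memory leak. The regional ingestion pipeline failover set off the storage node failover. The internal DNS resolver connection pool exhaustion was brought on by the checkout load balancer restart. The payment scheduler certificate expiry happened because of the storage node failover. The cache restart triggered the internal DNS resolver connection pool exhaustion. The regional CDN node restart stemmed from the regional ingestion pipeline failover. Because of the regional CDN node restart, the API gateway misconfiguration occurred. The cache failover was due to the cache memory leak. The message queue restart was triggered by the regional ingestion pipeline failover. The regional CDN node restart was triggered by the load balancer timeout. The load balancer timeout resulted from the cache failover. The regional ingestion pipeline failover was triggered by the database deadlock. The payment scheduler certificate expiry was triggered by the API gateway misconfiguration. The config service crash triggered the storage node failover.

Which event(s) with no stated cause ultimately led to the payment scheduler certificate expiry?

Tracing upstream from the payment scheduler certificate expiry: the payment scheduler certificate expiry ← the storage node failover ← the database deadlock ← the cache restart.
A separate upstream branch: the payment scheduler certificate expiry ← the API gateway misconfiguration ← the regional CDN node restart ← the load balancer timeout ← the cache memory leak ← the storage node timeout.
A separate upstream branch: the payment scheduler certificate expiry ← the storage node failover ← the config service crash.
Each of those chain origins has no stated cause.

the cache restart, the config service crash, the storage node timeout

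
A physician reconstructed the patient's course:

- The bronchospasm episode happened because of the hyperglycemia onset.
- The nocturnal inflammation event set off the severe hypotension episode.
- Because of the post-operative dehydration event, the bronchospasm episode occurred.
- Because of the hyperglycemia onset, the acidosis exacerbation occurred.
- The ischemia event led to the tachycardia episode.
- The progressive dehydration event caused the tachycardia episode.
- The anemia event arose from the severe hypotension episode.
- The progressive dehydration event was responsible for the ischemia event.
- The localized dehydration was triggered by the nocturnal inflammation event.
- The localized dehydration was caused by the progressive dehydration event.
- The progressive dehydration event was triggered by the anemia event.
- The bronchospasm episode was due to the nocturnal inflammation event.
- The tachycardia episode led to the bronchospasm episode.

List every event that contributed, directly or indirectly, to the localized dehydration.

Immediate causes of the localized dehydration: the nocturnal inflammation event, the progressive dehydration event.
Further upstream: the severe hypotension episode, the anemia event.

the anemia event, the nocturnal inflammation event, the progressive dehydration event, the severe hypotension episode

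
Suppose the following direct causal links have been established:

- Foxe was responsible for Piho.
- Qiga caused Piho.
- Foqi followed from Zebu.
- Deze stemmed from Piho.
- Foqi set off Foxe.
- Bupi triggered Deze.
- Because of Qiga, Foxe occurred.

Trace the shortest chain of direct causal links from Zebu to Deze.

Zebu → Foqi
Foqi → Foxe
Foxe → Piho
Piho → Deze
Length: 4 steps.

Zebu → Foqi → Foxe → Piho → Deze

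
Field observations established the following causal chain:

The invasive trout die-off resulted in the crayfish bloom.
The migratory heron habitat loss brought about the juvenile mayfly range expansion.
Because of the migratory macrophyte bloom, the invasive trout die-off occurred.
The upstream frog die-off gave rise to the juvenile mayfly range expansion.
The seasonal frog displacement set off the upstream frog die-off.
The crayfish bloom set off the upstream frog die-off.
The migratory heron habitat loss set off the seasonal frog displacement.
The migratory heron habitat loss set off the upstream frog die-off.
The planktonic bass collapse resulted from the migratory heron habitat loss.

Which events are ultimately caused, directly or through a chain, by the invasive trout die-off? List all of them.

the crayfish bloom, the juvenile mayfly range expansion, the upstream frog die-off

Direct effects: the crayfish bloom.
2 steps out: the upstream frog die-off.
3 steps out: the juvenile mayfly range expansion.
Not reachable from it: the migratory macrophyte bloom, the migratory heron habitat loss, the seasonal frog displacement, the planktonic bass collapse.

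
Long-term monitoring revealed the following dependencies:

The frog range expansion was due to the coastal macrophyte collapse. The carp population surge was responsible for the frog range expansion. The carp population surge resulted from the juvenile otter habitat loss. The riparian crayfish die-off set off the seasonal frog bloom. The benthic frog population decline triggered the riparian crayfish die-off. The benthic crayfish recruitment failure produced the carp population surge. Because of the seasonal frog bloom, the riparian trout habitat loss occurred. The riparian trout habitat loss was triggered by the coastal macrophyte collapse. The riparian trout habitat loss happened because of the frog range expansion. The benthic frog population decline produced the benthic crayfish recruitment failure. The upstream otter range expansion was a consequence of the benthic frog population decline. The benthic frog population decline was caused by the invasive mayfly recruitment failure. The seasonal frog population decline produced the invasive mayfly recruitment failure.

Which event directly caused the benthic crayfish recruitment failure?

Upstream contributors include the seasonal frog population decline, the invasive mayfly recruitment failure, but only the benthic frog population decline feeds directly into the benthic crayfish recruitment failure.

the benthic frog population decline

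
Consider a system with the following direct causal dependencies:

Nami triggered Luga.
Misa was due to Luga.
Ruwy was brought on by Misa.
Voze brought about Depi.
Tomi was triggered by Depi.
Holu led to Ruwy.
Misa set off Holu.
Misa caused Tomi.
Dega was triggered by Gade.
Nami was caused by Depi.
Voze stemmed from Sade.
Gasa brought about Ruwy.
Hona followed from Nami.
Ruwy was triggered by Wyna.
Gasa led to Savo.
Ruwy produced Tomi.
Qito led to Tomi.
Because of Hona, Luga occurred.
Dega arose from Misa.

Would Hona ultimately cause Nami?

Hona leads to Luga, Misa, Dega, Holu, Ruwy, Tomi; Nami is not among them.

No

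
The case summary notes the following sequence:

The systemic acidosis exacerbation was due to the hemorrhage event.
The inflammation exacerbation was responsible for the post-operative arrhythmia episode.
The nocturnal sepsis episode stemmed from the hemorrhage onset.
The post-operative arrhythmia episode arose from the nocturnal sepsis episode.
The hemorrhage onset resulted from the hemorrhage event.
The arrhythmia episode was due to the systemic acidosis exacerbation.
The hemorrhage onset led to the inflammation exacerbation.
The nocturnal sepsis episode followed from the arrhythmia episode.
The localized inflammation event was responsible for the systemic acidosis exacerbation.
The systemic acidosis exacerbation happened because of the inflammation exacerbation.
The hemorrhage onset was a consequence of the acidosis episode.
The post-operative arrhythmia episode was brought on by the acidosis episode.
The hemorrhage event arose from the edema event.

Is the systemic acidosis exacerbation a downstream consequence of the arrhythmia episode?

No

The arrhythmia episode leads to the nocturnal sepsis episode, the post-operative arrhythmia episode; the systemic acidosis exacerbation is not among them.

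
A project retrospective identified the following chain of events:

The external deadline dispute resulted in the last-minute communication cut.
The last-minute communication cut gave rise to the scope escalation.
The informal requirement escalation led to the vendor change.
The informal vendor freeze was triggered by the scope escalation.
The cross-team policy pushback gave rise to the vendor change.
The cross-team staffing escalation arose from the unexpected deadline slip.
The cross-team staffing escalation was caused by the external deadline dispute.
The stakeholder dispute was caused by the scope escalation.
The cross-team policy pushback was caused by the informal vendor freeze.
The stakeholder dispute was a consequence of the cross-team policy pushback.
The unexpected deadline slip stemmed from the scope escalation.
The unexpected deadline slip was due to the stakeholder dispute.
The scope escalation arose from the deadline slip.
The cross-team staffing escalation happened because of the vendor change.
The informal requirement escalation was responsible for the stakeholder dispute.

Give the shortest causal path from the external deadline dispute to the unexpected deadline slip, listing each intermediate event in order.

the external deadline dispute → the last-minute communication cut → the scope escalation → the unexpected deadline slip

the external deadline dispute → the last-minute communication cut
the last-minute communication cut → the scope escalation
the scope escalation → the unexpected deadline slip
Length: 3 steps.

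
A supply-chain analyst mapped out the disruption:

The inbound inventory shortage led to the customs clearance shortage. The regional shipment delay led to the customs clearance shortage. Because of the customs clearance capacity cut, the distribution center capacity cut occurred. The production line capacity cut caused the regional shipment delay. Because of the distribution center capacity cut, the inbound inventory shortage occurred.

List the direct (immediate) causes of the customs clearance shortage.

Upstream contributors include the customs clearance capacity cut, the distribution center capacity cut, the production line capacity cut, but only the inbound inventory shortage, the regional shipment delay feed directly into the customs clearance shortage.

the inbound inventory shortage, the regional shipment delay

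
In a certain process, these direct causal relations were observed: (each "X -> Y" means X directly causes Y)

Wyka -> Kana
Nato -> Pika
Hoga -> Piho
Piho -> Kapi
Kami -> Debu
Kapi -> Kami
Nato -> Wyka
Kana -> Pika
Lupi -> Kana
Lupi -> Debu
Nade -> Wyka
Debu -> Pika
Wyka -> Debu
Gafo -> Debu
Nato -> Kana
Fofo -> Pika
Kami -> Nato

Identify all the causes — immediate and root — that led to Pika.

Debu, Fofo, Gafo, Hoga, Kami, Kana, Kapi, Lupi, Nade, Nato, Piho, Wyka

Immediate causes of Pika: Fofo, Nato, Debu, Kana.
Further upstream: Nade, Hoga, Lupi, Piho, Kapi, Kami, Gafo, Wyka.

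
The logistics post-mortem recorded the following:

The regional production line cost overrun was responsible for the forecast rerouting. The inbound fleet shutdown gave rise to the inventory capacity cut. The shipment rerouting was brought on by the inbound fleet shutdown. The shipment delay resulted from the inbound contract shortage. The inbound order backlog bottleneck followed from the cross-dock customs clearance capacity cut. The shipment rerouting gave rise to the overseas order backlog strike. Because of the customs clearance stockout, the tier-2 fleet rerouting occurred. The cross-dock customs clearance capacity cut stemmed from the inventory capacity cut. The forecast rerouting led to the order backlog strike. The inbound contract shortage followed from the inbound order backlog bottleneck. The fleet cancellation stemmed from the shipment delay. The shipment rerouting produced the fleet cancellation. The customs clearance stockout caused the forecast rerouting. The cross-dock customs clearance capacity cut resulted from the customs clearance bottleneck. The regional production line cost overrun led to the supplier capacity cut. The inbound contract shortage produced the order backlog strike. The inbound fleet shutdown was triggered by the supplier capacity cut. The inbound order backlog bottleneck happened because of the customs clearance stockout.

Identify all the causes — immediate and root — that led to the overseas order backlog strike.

Immediate cause of the overseas order backlog strike: the shipment rerouting.
Further upstream: the regional production line cost overrun, the supplier capacity cut, the inbound fleet shutdown.

the inbound fleet shutdown, the regional production line cost overrun, the shipment rerouting, the supplier capacity cut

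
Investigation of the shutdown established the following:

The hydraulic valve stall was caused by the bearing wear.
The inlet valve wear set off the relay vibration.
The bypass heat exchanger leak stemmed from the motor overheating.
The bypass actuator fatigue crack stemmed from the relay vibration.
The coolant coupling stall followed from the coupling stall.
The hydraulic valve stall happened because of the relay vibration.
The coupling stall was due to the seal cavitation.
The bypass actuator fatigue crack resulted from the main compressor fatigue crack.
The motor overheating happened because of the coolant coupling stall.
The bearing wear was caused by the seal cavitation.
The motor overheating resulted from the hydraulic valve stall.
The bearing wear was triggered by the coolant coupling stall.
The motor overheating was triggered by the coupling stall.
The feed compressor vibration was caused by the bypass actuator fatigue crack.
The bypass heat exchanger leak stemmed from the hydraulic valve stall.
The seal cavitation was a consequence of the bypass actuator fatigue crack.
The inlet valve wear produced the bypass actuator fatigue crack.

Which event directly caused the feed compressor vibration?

the bypass actuator fatigue crack

Upstream contributors include the inlet valve wear, the relay vibration, the main compressor fatigue crack, but only the bypass actuator fatigue crack feeds directly into the feed compressor vibration.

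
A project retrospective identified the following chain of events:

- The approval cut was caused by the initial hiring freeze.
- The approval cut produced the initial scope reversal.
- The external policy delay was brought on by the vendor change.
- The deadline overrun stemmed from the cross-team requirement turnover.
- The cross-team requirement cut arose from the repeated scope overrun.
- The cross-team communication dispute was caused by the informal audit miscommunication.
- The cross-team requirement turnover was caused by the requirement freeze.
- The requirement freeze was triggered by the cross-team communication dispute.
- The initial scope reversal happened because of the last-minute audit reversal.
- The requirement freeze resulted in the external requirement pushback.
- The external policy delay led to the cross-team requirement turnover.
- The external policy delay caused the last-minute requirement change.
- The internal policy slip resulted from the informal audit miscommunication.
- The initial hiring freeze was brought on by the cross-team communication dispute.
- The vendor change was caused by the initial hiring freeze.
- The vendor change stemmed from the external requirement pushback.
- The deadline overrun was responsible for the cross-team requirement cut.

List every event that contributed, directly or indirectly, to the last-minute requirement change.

the cross-team communication dispute, the external policy delay, the external requirement pushback, the informal audit miscommunication, the initial hiring freeze, the requirement freeze, the vendor change

Immediate cause of the last-minute requirement change: the external policy delay.
Further upstream: the informal audit miscommunication, the cross-team communication dispute, the initial hiring freeze, the requirement freeze, the external requirement pushback, the vendor change.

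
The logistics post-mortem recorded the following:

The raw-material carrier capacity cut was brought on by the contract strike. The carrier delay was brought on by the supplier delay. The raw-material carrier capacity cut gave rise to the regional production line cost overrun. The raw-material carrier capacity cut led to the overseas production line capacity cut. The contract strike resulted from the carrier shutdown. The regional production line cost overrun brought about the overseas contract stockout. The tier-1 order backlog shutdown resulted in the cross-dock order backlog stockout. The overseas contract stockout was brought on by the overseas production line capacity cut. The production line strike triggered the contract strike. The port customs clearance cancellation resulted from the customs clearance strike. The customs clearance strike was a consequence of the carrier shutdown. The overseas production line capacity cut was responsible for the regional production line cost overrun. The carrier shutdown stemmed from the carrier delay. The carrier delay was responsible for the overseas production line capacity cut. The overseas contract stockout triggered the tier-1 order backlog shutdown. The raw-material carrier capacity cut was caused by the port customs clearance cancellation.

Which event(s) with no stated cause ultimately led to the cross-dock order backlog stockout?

the production line strike, the supplier delay

Tracing upstream from the cross-dock order backlog stockout: the cross-dock order backlog stockout ← the tier-1 order backlog shutdown ← the overseas contract stockout ← the overseas production line capacity cut ← the carrier delay ← the supplier delay.
A separate upstream branch: the cross-dock order backlog stockout ← the tier-1 order backlog shutdown ← the overseas contract stockout ← the overseas production line capacity cut ← the raw-material carrier capacity cut ← the contract strike ← the production line strike.
Each of those chain origins has no stated cause.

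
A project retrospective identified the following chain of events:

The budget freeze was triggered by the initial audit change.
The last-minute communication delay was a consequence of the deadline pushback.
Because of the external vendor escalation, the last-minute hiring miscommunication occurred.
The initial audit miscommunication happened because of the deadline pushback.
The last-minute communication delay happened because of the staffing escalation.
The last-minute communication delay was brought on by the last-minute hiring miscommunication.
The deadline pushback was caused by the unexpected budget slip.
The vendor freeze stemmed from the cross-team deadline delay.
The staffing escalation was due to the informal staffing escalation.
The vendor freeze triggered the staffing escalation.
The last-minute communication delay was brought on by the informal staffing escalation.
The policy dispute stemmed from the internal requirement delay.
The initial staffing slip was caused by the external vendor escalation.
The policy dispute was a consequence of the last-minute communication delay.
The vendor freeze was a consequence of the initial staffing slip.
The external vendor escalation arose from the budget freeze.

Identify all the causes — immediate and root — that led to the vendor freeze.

Immediate causes of the vendor freeze: the initial staffing slip, the cross-team deadline delay.
Further upstream: the initial audit change, the budget freeze, the external vendor escalation.

the budget freeze, the cross-team deadline delay, the external vendor escalation, the initial audit change, the initial staffing slip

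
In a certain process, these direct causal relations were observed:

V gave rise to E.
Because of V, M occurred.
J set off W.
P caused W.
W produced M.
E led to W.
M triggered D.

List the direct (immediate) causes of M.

V, W

Upstream contributors include P, J, E, but only V, W feed directly into M.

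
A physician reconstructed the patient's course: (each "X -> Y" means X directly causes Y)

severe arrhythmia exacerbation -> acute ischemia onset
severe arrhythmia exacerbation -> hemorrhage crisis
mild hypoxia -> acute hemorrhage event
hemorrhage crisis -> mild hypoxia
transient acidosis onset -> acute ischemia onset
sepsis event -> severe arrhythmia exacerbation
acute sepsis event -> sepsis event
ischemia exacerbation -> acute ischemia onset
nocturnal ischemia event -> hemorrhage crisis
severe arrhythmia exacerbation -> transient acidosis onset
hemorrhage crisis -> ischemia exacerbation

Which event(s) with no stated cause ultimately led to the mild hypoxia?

Tracing upstream from the mild hypoxia: the mild hypoxia ← the hemorrhage crisis ← the severe arrhythmia exacerbation ← the sepsis event ← the acute sepsis event.
A separate upstream branch: the mild hypoxia ← the hemorrhage crisis ← the nocturnal ischemia event.
Each of those chain origins has no stated cause.

the acute sepsis event, the nocturnal ischemia event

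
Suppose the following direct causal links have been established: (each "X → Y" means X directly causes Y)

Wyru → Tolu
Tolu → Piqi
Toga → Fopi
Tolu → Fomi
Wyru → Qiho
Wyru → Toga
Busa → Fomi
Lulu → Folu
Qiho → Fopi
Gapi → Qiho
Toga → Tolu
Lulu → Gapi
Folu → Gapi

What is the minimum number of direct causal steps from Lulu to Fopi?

Shortest chain: Lulu → Gapi → Qiho → Fopi.

3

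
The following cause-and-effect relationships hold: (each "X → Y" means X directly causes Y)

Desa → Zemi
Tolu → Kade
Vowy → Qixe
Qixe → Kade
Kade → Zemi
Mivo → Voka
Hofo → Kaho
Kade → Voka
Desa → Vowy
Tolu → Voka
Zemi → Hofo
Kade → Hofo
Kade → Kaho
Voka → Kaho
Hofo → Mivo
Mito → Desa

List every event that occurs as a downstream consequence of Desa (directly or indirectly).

Direct effects: Vowy, Zemi.
2 steps out: Qixe, Hofo.
3 steps out: Kade, Mivo, Kaho.
4 steps out: Voka.
Not reachable from it: Mito, Tolu.

Hofo, Kade, Kaho, Mivo, Qixe, Voka, Vowy, Zemi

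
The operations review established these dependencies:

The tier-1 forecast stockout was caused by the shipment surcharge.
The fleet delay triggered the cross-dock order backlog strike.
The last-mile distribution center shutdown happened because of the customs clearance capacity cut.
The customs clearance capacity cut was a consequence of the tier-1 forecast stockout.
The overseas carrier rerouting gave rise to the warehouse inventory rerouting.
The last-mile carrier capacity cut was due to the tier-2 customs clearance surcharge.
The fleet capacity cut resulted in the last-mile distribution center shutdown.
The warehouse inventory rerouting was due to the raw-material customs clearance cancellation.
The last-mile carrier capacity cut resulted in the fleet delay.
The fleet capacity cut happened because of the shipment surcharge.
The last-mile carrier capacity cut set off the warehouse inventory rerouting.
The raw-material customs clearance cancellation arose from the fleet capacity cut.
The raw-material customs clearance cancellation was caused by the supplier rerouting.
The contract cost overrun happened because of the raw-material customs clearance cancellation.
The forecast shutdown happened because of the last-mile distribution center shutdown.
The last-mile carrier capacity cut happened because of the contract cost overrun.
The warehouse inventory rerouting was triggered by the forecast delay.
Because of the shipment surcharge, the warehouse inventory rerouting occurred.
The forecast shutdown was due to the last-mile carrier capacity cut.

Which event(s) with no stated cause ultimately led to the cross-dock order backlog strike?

the shipment surcharge, the supplier rerouting, the tier-2 customs clearance surcharge

Tracing upstream from the cross-dock order backlog strike: the cross-dock order backlog strike ← the fleet delay ← the last-mile carrier capacity cut ← the contract cost overrun ← the raw-material customs clearance cancellation ← the fleet capacity cut ← the shipment surcharge.
A separate upstream branch: the cross-dock order backlog strike ← the fleet delay ← the last-mile carrier capacity cut ← the contract cost overrun ← the raw-material customs clearance cancellation ← the supplier rerouting.
A separate upstream branch: the cross-dock order backlog strike ← the fleet delay ← the last-mile carrier capacity cut ← the tier-2 customs clearance surcharge.
Each of those chain origins has no stated cause.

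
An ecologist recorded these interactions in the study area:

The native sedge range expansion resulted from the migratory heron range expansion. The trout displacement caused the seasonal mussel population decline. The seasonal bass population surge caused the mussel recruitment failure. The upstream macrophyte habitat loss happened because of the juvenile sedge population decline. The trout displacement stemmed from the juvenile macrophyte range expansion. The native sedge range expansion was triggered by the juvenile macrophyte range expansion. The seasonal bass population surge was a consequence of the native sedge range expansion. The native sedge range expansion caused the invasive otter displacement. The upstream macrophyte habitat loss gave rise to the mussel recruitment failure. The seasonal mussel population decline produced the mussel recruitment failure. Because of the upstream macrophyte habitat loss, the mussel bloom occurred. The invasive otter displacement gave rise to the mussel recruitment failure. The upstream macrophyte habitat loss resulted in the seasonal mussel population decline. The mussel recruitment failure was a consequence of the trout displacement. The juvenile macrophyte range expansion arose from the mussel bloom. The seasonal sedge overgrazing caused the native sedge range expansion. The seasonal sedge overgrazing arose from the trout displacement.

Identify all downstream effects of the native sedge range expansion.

the invasive otter displacement, the mussel recruitment failure, the seasonal bass population surge

Direct effects: the invasive otter displacement, the seasonal bass population surge.
2 steps out: the mussel recruitment failure.
Not reachable from it: the juvenile sedge population decline, the upstream macrophyte habitat loss, the mussel bloom, the juvenile macrophyte range expansion, the trout displacement, the seasonal sedge overgrazing, the seasonal mussel population decline, the migratory heron range expansion.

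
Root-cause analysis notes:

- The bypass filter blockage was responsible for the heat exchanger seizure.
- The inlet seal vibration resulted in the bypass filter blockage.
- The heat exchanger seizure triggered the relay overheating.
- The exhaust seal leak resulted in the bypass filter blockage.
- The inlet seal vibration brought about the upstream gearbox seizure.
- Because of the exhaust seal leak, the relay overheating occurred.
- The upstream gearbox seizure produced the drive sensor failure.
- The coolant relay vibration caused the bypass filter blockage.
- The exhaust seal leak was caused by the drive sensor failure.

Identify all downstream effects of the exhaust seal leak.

Direct effects: the bypass filter blockage, the relay overheating.
2 steps out: the heat exchanger seizure.
Not reachable from it: the inlet seal vibration, the upstream gearbox seizure, the drive sensor failure, the coolant relay vibration.

the bypass filter blockage, the heat exchanger seizure, the relay overheating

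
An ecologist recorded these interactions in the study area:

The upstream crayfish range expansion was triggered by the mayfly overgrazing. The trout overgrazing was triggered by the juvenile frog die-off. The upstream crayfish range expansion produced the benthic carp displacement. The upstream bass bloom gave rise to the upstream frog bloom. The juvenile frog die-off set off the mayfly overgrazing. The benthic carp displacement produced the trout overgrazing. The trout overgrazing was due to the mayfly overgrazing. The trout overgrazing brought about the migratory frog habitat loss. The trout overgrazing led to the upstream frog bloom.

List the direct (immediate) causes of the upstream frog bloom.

Upstream contributors include the juvenile frog die-off, the mayfly overgrazing, the upstream crayfish range expansion, the benthic carp displacement, but only the trout overgrazing, the upstream bass bloom feed directly into the upstream frog bloom.

the trout overgrazing, the upstream bass bloom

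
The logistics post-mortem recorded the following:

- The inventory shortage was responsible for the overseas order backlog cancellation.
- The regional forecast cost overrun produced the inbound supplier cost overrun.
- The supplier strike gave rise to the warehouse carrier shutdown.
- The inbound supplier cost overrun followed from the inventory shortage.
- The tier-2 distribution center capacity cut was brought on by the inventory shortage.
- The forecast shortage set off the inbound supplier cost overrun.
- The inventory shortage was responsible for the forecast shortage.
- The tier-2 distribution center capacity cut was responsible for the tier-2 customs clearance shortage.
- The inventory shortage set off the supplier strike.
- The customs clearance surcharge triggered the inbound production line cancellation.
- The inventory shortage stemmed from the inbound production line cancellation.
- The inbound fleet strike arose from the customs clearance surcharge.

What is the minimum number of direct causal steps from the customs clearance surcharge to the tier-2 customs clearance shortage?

Shortest chain: the customs clearance surcharge → the inbound production line cancellation → the inventory shortage → the tier-2 distribution center capacity cut → the tier-2 customs clearance shortage.

4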